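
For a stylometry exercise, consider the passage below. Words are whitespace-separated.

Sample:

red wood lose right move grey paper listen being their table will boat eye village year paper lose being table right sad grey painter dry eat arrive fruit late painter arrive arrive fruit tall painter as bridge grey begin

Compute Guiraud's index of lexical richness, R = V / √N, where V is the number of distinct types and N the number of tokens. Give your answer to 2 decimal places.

N = 39, V = 27.
√N = 6.244998
R = 27 / 6.244998 = 4.32

4.32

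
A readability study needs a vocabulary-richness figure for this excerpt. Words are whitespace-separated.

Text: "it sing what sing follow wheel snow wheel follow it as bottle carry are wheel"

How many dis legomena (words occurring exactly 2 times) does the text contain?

Frequencies: wheel:3, it:2, sing:2, follow:2, what:1, snow:1, as:1, bottle:1, carry:1, are:1
Words with frequency 2: follow, it, sing

3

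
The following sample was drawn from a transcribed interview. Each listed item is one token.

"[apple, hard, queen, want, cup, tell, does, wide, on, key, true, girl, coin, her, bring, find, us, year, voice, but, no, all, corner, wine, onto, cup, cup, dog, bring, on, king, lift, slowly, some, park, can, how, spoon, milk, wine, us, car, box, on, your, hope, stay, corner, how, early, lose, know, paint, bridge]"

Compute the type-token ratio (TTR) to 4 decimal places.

0.8333

N = 54 tokens, V = 45 types.
TTR = V / N = 45 / 54 = 0.8333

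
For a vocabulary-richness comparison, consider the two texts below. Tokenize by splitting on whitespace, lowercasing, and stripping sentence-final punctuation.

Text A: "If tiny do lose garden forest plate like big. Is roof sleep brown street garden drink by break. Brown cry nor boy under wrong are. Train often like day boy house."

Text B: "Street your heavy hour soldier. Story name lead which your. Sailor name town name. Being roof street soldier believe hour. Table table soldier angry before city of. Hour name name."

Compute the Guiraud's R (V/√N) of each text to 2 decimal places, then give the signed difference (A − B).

1.38

A: V=27, N=31, R=4.85
B: V=19, N=30, R=3.47
Difference = 4.85 − 3.47 = 1.38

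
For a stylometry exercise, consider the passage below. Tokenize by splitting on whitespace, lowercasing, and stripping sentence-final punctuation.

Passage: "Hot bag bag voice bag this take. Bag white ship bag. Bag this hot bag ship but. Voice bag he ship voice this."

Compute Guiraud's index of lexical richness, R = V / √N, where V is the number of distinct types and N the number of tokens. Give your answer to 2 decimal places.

1.88

N = 23, V = 9.
√N = 4.795832
R = 9 / 4.795832 = 1.88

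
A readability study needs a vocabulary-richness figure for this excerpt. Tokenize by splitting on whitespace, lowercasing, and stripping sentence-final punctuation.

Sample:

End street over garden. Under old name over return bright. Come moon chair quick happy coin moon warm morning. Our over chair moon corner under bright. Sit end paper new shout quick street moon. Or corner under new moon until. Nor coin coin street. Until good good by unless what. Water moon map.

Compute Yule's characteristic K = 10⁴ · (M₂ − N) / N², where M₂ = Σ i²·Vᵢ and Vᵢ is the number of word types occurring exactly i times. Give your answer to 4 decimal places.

Frequencies: moon:6, street:3, over:3, under:3, coin:3, end:2, bright:2, chair:2, quick:2, corner:2, new:2, until:2, good:2, garden:1, old:1, name:1, return:1, come:1, happy:1, warm:1, … (12 more, each freq 1)
N = 53. Frequency spectrum: V_1=19, V_2=8, V_3=4, V_6=1
M₂ = 1²·19 + 2²·8 + 3²·4 + 6²·1 = 123
K = 10000 × (123 − 53) / 53² = 249.1990

249.1990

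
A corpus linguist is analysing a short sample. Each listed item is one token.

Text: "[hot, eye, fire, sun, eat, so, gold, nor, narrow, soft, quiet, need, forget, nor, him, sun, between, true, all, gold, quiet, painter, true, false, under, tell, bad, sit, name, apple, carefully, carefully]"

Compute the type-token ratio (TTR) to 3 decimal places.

N = 32 tokens, V = 26 types.
TTR = V / N = 26 / 32 = 0.813

0.813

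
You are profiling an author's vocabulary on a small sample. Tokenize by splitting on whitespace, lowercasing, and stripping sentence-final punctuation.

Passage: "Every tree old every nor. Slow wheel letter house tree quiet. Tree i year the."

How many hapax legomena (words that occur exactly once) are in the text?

Frequencies: tree:3, every:2, old:1, nor:1, slow:1, wheel:1, letter:1, house:1, quiet:1, i:1, year:1, the:1
Hapax (freq=1): house, i, letter, nor, old, quiet, slow, the, wheel, year

10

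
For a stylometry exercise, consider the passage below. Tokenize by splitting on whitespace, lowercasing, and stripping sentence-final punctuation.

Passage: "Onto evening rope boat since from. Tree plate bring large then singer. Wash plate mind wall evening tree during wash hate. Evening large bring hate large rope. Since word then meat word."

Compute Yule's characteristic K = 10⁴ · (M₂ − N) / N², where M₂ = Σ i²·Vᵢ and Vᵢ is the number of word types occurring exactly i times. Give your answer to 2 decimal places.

Frequencies: evening:3, large:3, rope:2, since:2, tree:2, plate:2, bring:2, then:2, wash:2, hate:2, word:2, onto:1, boat:1, from:1, singer:1, mind:1, wall:1, during:1, meat:1
N = 32. Frequency spectrum: V_1=8, V_2=9, V_3=2
M₂ = 1²·8 + 2²·9 + 3²·2 = 62
K = 10000 × (62 − 32) / 32² = 292.97

292.97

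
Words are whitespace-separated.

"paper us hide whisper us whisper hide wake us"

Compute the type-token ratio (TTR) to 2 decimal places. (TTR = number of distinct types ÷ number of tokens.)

N = 9 tokens, V = 5 types.
TTR = V / N = 5 / 9 = 0.56

0.56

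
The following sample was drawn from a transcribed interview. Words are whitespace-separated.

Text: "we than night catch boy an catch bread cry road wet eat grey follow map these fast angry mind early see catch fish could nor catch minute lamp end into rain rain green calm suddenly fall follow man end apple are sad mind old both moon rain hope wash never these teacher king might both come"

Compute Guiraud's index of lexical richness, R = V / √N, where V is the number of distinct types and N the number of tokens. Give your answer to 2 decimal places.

N = 56, V = 46.
√N = 7.483315
R = 46 / 7.483315 = 6.15

6.15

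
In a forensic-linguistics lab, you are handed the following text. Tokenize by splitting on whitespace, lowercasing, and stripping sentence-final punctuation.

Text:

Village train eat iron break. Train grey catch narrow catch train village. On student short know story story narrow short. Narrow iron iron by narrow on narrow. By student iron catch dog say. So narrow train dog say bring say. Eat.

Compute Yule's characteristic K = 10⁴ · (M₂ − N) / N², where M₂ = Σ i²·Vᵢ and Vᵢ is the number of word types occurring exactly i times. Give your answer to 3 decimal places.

487.805

Frequencies: narrow:6, train:4, iron:4, catch:3, say:3, village:2, eat:2, on:2, student:2, short:2, story:2, by:2, dog:2, break:1, grey:1, know:1, so:1, bring:1
N = 41. Frequency spectrum: V_1=5, V_2=8, V_3=2, V_4=2, V_6=1
M₂ = 1²·5 + 2²·8 + 3²·2 + 4²·2 + 6²·1 = 123
K = 10000 × (123 − 41) / 41² = 487.805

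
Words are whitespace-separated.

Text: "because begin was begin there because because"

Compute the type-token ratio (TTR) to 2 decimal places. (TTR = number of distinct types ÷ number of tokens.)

N = 7 tokens, V = 4 types.
TTR = V / N = 4 / 7 = 0.57

0.57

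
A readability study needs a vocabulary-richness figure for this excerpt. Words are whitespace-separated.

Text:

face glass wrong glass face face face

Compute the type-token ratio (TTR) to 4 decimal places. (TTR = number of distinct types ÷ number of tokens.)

0.4286

N = 7 tokens, V = 3 types.
TTR = V / N = 3 / 7 = 0.4286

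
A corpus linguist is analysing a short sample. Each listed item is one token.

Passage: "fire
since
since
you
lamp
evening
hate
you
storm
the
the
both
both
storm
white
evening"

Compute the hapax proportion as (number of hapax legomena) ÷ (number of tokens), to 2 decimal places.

0.25

Frequencies: since:2, you:2, evening:2, storm:2, the:2, both:2, fire:1, lamp:1, hate:1, white:1
Hapax count = 4; token count = 16.
Ratio = 4 / 16 = 0.25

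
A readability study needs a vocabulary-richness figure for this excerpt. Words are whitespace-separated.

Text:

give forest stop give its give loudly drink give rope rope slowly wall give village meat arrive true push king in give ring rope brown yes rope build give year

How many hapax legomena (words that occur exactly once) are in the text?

19

Frequencies: give:7, rope:4, forest:1, stop:1, its:1, loudly:1, drink:1, slowly:1, wall:1, village:1, meat:1, arrive:1, true:1, push:1, king:1, in:1, ring:1, brown:1, yes:1, build:1, … (1 more, each freq 1)
Hapax (freq=1): arrive, brown, build, drink, forest, in, its, king, loudly, meat, push, ring, slowly, stop, true, village, wall, year, yes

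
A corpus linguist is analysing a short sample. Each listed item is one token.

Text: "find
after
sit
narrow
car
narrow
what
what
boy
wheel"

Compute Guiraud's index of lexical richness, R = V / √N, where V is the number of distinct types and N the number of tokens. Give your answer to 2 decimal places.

2.53

N = 10, V = 8.
√N = 3.162278
R = 8 / 3.162278 = 2.53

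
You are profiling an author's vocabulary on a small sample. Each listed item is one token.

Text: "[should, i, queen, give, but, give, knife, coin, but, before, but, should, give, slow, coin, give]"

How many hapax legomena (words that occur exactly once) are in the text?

Frequencies: give:4, but:3, should:2, coin:2, i:1, queen:1, knife:1, before:1, slow:1
Hapax (freq=1): before, i, knife, queen, slow

5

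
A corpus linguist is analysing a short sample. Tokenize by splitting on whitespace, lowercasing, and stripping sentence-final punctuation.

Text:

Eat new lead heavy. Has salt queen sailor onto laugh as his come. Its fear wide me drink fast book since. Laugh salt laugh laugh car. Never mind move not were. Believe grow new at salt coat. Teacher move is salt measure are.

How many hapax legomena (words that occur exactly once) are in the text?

Frequencies: salt:4, laugh:4, new:2, move:2, eat:1, lead:1, heavy:1, has:1, queen:1, sailor:1, onto:1, as:1, his:1, come:1, its:1, fear:1, wide:1, me:1, drink:1, fast:1, … (15 more, each freq 1)
Hapax (freq=1): are, as, at, believe, book, car, coat, come, drink, eat, fast, fear, grow, has, heavy, his, is, its, lead, me, measure, mind, never, not, onto, queen, sailor, since, teacher, were, wide

31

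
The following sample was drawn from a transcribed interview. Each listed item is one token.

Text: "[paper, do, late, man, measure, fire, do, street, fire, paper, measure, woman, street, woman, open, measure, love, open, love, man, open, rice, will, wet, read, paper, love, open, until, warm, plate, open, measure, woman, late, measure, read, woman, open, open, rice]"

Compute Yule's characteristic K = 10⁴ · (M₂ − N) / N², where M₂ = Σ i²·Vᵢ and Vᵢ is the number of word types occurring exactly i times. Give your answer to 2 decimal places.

Frequencies: open:7, measure:5, woman:4, paper:3, love:3, do:2, late:2, man:2, fire:2, street:2, rice:2, read:2, will:1, wet:1, until:1, warm:1, plate:1
N = 41. Frequency spectrum: V_1=5, V_2=7, V_3=2, V_4=1, V_5=1, V_7=1
M₂ = 1²·5 + 2²·7 + 3²·2 + 4²·1 + 5²·1 + 7²·1 = 141
K = 10000 × (141 − 41) / 41² = 594.88

594.88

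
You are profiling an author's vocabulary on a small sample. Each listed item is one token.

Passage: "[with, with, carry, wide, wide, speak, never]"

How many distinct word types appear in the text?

Distinct types: {carry, never, speak, wide, with}
V = 5

5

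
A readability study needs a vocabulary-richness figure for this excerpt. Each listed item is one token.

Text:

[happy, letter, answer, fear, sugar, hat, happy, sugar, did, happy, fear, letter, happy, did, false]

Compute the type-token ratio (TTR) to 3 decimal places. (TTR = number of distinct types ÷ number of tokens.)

0.533

N = 15 tokens, V = 8 types.
TTR = V / N = 8 / 15 = 0.533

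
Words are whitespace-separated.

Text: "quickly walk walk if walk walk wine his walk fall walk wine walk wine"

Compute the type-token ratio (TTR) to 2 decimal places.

N = 14 tokens, V = 6 types.
TTR = V / N = 6 / 14 = 0.43

0.43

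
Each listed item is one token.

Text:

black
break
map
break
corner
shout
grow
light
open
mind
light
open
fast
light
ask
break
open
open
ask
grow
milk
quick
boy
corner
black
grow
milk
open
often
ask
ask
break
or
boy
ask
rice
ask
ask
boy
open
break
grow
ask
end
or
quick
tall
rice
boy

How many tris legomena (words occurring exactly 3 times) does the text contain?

Frequencies: ask:8, open:6, break:5, grow:4, boy:4, light:3, black:2, corner:2, milk:2, quick:2, or:2, rice:2, map:1, shout:1, mind:1, fast:1, often:1, end:1, tall:1
Words with frequency 3: light

1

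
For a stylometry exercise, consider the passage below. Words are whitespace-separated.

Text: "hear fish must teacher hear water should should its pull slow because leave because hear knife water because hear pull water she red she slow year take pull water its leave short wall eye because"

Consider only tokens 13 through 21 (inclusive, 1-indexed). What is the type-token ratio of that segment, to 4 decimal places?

Segment tokens 13–21: leave, because, hear, knife, water, because, hear, pull, water
Segment N = 9, segment V = 6.
TTR = 6 / 9 = 0.6667

0.6667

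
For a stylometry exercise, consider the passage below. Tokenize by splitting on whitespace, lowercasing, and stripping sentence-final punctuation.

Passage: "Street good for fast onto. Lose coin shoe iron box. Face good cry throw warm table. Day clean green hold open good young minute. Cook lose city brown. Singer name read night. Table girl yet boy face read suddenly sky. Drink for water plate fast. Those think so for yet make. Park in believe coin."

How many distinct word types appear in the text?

Distinct types: {believe, box, boy, brown, city, clean, coin, cook, cry, day, drink, face, fast, for, girl, good, green, hold, in, iron, lose, make, minute, name, night, onto, open, park, plate, read, shoe, singer, sky, so, street, suddenly, table, think, those, throw, warm, water, yet, young}
V = 44

44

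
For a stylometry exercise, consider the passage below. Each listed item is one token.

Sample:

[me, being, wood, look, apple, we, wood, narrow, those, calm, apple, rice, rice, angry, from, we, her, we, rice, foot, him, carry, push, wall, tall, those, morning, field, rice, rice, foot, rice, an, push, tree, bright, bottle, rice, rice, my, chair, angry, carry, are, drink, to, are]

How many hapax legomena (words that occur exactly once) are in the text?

Frequencies: rice:8, we:3, wood:2, apple:2, those:2, angry:2, foot:2, carry:2, push:2, are:2, me:1, being:1, look:1, narrow:1, calm:1, from:1, her:1, him:1, wall:1, tall:1, … (10 more, each freq 1)
Hapax (freq=1): an, being, bottle, bright, calm, chair, drink, field, from, her, him, look, me, morning, my, narrow, tall, to, tree, wall

20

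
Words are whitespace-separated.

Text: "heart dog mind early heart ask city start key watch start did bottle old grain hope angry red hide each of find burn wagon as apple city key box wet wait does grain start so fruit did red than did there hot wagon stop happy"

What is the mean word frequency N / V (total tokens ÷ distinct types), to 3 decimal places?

1.286

N = 45 tokens, V = 35 types.
Mean frequency = N / V = 45 / 35 = 1.286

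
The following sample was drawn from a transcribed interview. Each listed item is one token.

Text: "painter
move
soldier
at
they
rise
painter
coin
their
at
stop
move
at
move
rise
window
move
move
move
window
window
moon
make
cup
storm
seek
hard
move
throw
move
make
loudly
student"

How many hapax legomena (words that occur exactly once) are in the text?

13

Frequencies: move:8, at:3, window:3, painter:2, rise:2, make:2, soldier:1, they:1, coin:1, their:1, stop:1, moon:1, cup:1, storm:1, seek:1, hard:1, throw:1, loudly:1, student:1
Hapax (freq=1): coin, cup, hard, loudly, moon, seek, soldier, stop, storm, student, their, they, throw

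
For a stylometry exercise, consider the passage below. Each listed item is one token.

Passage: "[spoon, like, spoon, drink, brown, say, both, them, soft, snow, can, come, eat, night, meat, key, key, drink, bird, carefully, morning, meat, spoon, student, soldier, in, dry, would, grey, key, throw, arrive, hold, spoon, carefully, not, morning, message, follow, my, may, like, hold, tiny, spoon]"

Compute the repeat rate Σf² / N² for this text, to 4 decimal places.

Frequencies: spoon:5, key:3, like:2, drink:2, meat:2, carefully:2, morning:2, hold:2, brown:1, say:1, both:1, them:1, soft:1, snow:1, can:1, come:1, eat:1, night:1, bird:1, student:1, … (13 more, each freq 1)
Σf² = 83; N² = 2025
Repeat rate = 83 / 2025 = 0.0410

0.0410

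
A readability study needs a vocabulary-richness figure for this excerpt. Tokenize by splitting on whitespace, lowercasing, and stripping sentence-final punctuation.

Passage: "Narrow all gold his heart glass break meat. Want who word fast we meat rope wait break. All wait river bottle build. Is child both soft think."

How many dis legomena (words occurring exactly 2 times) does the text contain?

Frequencies: all:2, break:2, meat:2, wait:2, narrow:1, gold:1, his:1, heart:1, glass:1, want:1, who:1, word:1, fast:1, we:1, rope:1, river:1, bottle:1, build:1, is:1, child:1, … (3 more, each freq 1)
Words with frequency 2: all, break, meat, wait

4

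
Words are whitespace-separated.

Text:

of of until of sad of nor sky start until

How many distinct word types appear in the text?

6

Distinct types: {nor, of, sad, sky, start, until}
V = 6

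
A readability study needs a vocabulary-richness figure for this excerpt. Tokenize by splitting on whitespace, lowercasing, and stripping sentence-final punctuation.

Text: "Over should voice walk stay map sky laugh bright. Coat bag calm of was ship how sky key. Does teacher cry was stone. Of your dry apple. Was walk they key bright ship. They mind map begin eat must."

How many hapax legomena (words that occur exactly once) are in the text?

Frequencies: was:3, walk:2, map:2, sky:2, bright:2, of:2, ship:2, key:2, they:2, over:1, should:1, voice:1, stay:1, laugh:1, coat:1, bag:1, calm:1, how:1, does:1, teacher:1, … (9 more, each freq 1)
Hapax (freq=1): apple, bag, begin, calm, coat, cry, does, dry, eat, how, laugh, mind, must, over, should, stay, stone, teacher, voice, your

20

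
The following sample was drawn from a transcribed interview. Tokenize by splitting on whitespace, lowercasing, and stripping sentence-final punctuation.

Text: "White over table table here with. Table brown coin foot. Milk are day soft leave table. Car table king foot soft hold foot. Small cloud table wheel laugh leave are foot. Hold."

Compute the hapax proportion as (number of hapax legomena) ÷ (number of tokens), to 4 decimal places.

Frequencies: table:6, foot:4, are:2, soft:2, leave:2, hold:2, white:1, over:1, here:1, with:1, brown:1, coin:1, milk:1, day:1, car:1, king:1, small:1, cloud:1, wheel:1, laugh:1
Hapax count = 14; token count = 32.
Ratio = 14 / 32 = 0.4375

0.4375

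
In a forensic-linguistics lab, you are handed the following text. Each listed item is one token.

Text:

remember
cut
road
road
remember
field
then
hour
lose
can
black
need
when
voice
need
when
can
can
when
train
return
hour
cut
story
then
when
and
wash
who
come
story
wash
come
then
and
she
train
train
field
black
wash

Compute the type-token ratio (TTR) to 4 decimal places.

0.4878

N = 41 tokens, V = 20 types.
TTR = V / N = 20 / 41 = 0.4878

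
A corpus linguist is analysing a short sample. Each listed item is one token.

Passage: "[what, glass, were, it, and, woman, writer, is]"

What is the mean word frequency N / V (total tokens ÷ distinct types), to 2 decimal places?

N = 8 tokens, V = 8 types.
Mean frequency = N / V = 8 / 8 = 1.00

1.00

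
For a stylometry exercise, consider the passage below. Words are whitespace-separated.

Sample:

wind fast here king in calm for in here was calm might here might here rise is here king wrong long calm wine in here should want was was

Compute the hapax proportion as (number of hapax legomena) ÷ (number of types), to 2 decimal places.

0.63

Frequencies: here:6, in:3, calm:3, was:3, king:2, might:2, wind:1, fast:1, for:1, rise:1, is:1, wrong:1, long:1, wine:1, should:1, want:1
Hapax count = 10; type count = 16.
Ratio = 10 / 16 = 0.63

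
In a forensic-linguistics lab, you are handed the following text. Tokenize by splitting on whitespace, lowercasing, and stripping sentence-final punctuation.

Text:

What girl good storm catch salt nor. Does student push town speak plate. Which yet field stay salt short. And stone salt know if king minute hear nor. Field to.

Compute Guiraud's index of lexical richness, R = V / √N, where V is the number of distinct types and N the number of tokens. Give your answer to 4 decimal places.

4.7469

N = 30, V = 26.
√N = 5.477226
R = 26 / 5.477226 = 4.7469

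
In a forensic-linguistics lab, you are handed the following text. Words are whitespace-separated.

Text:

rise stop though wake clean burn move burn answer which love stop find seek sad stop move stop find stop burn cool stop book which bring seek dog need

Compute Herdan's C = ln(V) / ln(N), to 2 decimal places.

0.86

N = 29, V = 18.
ln(V) = 2.890372, ln(N) = 3.367296
C = 2.890372 / 3.367296 = 0.86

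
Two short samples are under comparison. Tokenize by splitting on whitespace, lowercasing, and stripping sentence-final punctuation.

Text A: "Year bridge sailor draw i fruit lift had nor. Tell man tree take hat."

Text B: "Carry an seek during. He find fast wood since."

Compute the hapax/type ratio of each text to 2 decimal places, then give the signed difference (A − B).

0.00

A: hapax=14, V=14, ratio=1.00
B: hapax=9, V=9, ratio=1.00
Difference = 1.00 − 1.00 = 0.00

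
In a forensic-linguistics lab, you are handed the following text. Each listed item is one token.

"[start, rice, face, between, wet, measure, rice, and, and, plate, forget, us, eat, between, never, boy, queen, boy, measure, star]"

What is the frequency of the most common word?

Frequencies: rice:2, between:2, measure:2, and:2, boy:2, start:1, face:1, wet:1, plate:1, forget:1, us:1, eat:1, never:1, queen:1, star:1
Most common: 'rice' with frequency 2.

2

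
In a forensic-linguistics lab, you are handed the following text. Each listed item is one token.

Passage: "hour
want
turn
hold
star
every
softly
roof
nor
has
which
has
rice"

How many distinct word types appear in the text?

Distinct types: {every, has, hold, hour, nor, rice, roof, softly, star, turn, want, which}
V = 12

12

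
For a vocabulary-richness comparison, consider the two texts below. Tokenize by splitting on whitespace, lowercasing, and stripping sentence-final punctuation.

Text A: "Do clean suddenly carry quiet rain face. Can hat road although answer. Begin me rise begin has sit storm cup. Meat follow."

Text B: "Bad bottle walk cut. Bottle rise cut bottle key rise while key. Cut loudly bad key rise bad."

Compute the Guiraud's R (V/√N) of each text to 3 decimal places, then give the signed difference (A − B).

A: V=21, N=22, R=4.477
B: V=8, N=18, R=1.886
Difference = 4.477 − 1.886 = 2.591

2.591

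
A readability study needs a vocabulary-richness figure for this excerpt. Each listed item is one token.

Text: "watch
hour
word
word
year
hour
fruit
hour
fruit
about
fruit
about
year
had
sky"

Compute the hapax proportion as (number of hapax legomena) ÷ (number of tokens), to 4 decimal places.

Frequencies: hour:3, fruit:3, word:2, year:2, about:2, watch:1, had:1, sky:1
Hapax count = 3; token count = 15.
Ratio = 3 / 15 = 0.2000

0.2000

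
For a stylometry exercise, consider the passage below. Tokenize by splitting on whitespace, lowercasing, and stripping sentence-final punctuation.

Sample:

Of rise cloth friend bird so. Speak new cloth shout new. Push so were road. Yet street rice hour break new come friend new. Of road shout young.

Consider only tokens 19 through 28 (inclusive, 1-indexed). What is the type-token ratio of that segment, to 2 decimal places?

0.90

Segment tokens 19–28: hour, break, new, come, friend, new, of, road, shout, young
Segment N = 10, segment V = 9.
TTR = 9 / 10 = 0.90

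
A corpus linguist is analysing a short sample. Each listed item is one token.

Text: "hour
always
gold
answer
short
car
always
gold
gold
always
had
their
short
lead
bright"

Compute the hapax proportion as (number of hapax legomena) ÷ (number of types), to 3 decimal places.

Frequencies: always:3, gold:3, short:2, hour:1, answer:1, car:1, had:1, their:1, lead:1, bright:1
Hapax count = 7; type count = 10.
Ratio = 7 / 10 = 0.700

0.700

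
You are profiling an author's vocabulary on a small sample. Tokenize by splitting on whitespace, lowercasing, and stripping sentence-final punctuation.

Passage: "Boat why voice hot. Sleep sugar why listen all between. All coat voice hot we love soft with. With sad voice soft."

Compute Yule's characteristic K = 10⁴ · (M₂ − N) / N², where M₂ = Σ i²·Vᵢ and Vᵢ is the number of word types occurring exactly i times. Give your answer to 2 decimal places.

Frequencies: voice:3, why:2, hot:2, all:2, soft:2, with:2, boat:1, sleep:1, sugar:1, listen:1, between:1, coat:1, we:1, love:1, sad:1
N = 22. Frequency spectrum: V_1=9, V_2=5, V_3=1
M₂ = 1²·9 + 2²·5 + 3²·1 = 38
K = 10000 × (38 − 22) / 22² = 330.58

330.58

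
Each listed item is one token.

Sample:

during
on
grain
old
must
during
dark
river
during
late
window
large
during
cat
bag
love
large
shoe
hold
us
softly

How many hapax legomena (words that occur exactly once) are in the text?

Frequencies: during:4, large:2, on:1, grain:1, old:1, must:1, dark:1, river:1, late:1, window:1, cat:1, bag:1, love:1, shoe:1, hold:1, us:1, softly:1
Hapax (freq=1): bag, cat, dark, grain, hold, late, love, must, old, on, river, shoe, softly, us, window

15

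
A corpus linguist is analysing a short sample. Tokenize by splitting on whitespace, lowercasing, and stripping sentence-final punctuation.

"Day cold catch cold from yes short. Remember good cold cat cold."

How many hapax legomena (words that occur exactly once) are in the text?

8

Frequencies: cold:4, day:1, catch:1, from:1, yes:1, short:1, remember:1, good:1, cat:1
Hapax (freq=1): cat, catch, day, from, good, remember, short, yes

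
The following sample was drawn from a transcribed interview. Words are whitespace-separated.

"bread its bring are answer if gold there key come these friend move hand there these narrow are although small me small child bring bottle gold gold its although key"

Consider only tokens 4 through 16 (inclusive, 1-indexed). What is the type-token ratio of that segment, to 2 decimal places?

0.85

Segment tokens 4–16: are, answer, if, gold, there, key, come, these, friend, move, hand, there, these
Segment N = 13, segment V = 11.
TTR = 11 / 13 = 0.85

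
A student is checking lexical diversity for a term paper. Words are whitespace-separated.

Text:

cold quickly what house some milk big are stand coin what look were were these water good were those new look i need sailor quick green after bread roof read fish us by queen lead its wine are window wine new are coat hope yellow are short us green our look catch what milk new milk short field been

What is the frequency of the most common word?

4

Frequencies: are:4, what:3, milk:3, look:3, were:3, new:3, green:2, us:2, wine:2, short:2, cold:1, quickly:1, house:1, some:1, big:1, stand:1, coin:1, these:1, water:1, good:1, … (22 more, each freq 1)
Most common: 'are' with frequency 4.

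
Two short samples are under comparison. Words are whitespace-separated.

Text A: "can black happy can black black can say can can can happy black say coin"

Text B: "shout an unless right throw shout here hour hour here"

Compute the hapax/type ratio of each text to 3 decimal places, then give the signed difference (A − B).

A: hapax=1, V=5, ratio=0.200
B: hapax=4, V=7, ratio=0.571
Difference = 0.200 − 0.571 = -0.371

-0.371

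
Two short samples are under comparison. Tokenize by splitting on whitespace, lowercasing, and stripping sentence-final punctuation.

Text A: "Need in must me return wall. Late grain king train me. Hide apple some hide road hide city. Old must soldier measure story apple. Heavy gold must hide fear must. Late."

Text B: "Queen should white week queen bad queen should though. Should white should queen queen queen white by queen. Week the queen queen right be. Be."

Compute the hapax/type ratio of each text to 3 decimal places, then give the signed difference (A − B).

A: hapax=17, V=22, ratio=0.773
B: hapax=5, V=10, ratio=0.500
Difference = 0.773 − 0.500 = 0.273

0.273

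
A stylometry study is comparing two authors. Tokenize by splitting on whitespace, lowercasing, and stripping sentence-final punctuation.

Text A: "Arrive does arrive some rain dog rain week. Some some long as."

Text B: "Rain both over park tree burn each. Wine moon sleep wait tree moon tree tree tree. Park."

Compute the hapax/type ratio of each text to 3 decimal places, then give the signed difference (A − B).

A: hapax=5, V=8, ratio=0.625
B: hapax=8, V=11, ratio=0.727
Difference = 0.625 − 0.727 = -0.102

-0.102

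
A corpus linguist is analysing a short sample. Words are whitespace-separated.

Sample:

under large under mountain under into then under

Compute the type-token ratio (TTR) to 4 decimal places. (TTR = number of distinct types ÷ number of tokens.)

0.6250

N = 8 tokens, V = 5 types.
TTR = V / N = 5 / 8 = 0.6250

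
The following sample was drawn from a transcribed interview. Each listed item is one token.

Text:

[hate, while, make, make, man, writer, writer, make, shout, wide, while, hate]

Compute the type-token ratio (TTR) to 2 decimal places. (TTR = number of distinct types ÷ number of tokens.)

0.58

N = 12 tokens, V = 7 types.
TTR = V / N = 7 / 12 = 0.58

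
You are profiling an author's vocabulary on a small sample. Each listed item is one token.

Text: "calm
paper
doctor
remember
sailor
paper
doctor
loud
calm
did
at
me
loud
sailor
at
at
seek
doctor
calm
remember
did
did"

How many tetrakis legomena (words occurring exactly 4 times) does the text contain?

0

Frequencies: calm:3, doctor:3, did:3, at:3, paper:2, remember:2, sailor:2, loud:2, me:1, seek:1
Words with frequency 4: (none)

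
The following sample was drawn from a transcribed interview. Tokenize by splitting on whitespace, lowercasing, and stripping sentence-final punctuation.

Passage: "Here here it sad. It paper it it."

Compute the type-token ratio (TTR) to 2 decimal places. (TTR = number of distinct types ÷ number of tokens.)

0.50

N = 8 tokens, V = 4 types.
TTR = V / N = 4 / 8 = 0.50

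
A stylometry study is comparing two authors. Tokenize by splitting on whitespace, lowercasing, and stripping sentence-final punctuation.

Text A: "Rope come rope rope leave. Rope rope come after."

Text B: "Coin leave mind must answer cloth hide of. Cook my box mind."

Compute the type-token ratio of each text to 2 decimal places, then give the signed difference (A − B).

TTR(A) = 4/9 = 0.44
TTR(B) = 11/12 = 0.92
Difference = 0.44 − 0.92 = -0.48

-0.48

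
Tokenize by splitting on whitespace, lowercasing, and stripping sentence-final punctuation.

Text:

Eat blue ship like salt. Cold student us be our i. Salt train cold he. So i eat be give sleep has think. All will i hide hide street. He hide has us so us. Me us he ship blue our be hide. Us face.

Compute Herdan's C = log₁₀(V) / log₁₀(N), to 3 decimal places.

N = 45, V = 24.
log₁₀(V) = 1.380211, log₁₀(N) = 1.653213
C = 1.380211 / 1.653213 = 0.835

0.835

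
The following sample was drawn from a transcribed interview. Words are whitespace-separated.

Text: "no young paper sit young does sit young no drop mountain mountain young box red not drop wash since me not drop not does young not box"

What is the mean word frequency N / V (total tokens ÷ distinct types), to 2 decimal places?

2.08

N = 27 tokens, V = 13 types.
Mean frequency = N / V = 27 / 13 = 2.08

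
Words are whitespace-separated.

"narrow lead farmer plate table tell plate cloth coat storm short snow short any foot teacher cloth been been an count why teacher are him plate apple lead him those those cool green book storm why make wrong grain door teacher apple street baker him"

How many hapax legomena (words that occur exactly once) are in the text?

Frequencies: plate:3, teacher:3, him:3, lead:2, cloth:2, storm:2, short:2, been:2, why:2, apple:2, those:2, narrow:1, farmer:1, table:1, tell:1, coat:1, snow:1, any:1, foot:1, an:1, … (11 more, each freq 1)
Hapax (freq=1): an, any, are, baker, book, coat, cool, count, door, farmer, foot, grain, green, make, narrow, snow, street, table, tell, wrong

20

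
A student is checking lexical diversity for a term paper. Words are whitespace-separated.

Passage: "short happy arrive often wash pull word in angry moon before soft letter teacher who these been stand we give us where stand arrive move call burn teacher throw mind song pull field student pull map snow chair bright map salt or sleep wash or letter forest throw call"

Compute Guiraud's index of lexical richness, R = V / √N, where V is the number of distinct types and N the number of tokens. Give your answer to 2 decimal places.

5.43

N = 49, V = 38.
√N = 7.000000
R = 38 / 7.000000 = 5.43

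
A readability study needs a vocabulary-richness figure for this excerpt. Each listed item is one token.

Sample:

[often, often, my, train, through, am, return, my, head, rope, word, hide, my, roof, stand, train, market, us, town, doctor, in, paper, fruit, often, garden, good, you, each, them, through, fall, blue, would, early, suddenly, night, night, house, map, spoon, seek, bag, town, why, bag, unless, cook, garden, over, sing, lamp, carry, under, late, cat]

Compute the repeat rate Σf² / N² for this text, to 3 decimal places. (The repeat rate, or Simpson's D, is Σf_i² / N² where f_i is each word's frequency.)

0.026

Frequencies: often:3, my:3, train:2, through:2, town:2, garden:2, night:2, bag:2, am:1, return:1, head:1, rope:1, word:1, hide:1, roof:1, stand:1, market:1, us:1, doctor:1, in:1, … (25 more, each freq 1)
Σf² = 79; N² = 3025
Repeat rate = 79 / 3025 = 0.026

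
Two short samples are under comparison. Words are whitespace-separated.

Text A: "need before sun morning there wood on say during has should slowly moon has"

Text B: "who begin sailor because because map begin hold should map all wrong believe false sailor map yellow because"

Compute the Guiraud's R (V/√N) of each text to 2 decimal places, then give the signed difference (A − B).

A: V=13, N=14, R=3.47
B: V=12, N=18, R=2.83
Difference = 3.47 − 2.83 = 0.64

0.64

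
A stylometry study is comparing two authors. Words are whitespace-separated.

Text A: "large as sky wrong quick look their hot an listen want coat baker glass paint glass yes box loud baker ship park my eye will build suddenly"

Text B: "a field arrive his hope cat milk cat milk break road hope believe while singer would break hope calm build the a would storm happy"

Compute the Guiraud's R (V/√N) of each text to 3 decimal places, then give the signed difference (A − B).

1.211

A: V=25, N=27, R=4.811
B: V=18, N=25, R=3.600
Difference = 4.811 − 3.600 = 1.211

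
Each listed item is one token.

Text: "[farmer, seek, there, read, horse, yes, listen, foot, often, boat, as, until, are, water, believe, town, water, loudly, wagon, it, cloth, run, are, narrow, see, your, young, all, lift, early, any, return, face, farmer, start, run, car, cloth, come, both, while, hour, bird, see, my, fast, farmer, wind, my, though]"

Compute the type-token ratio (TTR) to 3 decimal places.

N = 50 tokens, V = 42 types.
TTR = V / N = 42 / 50 = 0.840

0.840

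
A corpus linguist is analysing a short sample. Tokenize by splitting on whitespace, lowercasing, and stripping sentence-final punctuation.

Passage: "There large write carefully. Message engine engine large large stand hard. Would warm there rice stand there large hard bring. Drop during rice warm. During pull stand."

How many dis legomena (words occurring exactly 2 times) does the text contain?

5

Frequencies: large:4, there:3, stand:3, engine:2, hard:2, warm:2, rice:2, during:2, write:1, carefully:1, message:1, would:1, bring:1, drop:1, pull:1
Words with frequency 2: during, engine, hard, rice, warm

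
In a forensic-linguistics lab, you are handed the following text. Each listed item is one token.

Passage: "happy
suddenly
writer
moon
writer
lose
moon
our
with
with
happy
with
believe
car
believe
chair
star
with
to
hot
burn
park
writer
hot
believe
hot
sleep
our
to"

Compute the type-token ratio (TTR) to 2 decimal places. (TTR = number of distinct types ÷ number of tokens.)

N = 29 tokens, V = 16 types.
TTR = V / N = 16 / 29 = 0.55

0.55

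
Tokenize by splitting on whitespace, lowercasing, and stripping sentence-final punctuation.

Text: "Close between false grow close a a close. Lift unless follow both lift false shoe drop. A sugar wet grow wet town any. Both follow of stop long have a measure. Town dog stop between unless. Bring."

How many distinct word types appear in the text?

Distinct types: {a, any, between, both, bring, close, dog, drop, false, follow, grow, have, lift, long, measure, of, shoe, stop, sugar, town, unless, wet}
V = 22

22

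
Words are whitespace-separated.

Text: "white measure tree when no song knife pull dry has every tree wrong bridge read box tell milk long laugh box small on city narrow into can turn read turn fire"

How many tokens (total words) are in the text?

Tokens: white, measure, tree, when, no, song, knife, pull, dry, has, every, tree, wrong, bridge, read, box, tell, milk, long, laugh, box, small, on, city, narrow, into, can, turn, read, turn, fire
N = 31

31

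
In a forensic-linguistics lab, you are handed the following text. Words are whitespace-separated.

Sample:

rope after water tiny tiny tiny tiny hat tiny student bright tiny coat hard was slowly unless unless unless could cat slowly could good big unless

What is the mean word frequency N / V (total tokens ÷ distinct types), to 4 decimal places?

1.6250

N = 26 tokens, V = 16 types.
Mean frequency = N / V = 26 / 16 = 1.6250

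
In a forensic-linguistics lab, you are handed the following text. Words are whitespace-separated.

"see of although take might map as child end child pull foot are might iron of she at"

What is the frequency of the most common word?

2

Frequencies: of:2, might:2, child:2, see:1, although:1, take:1, map:1, as:1, end:1, pull:1, foot:1, are:1, iron:1, she:1, at:1
Most common: 'of' with frequency 2.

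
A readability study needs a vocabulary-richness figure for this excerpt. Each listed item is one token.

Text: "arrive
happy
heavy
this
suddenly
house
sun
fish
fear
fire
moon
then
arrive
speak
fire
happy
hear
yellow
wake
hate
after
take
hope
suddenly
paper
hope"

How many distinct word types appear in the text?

21

Distinct types: {after, arrive, fear, fire, fish, happy, hate, hear, heavy, hope, house, moon, paper, speak, suddenly, sun, take, then, this, wake, yellow}
V = 21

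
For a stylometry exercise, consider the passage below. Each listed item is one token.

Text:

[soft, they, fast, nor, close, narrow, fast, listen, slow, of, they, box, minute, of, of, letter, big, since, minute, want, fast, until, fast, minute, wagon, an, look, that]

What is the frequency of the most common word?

Frequencies: fast:4, of:3, minute:3, they:2, soft:1, nor:1, close:1, narrow:1, listen:1, slow:1, box:1, letter:1, big:1, since:1, want:1, until:1, wagon:1, an:1, look:1, that:1
Most common: 'fast' with frequency 4.

4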